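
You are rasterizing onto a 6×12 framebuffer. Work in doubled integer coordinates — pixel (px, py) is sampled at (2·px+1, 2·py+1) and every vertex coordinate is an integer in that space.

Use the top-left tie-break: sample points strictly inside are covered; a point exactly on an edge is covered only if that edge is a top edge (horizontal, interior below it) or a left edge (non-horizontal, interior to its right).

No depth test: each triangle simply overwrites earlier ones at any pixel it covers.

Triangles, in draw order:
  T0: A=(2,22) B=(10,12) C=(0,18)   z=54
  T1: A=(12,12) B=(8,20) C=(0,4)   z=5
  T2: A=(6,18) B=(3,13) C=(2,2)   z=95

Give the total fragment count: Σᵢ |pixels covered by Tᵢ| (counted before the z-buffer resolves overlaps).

T0:
  2·area = 52  (B↔C swapped to make it positive)
  edge (2, 22)→(0, 18): d=(-2,-4) top-left  bias=+0
  edge (0, 18)→(10, 12): d=(10,-6) top-left  bias=+0
  edge (10, 12)→(2, 22): d=(-8,10) right/bottom  bias=-1
    (4,6)@(9, 13): e=[46,4,2] → █
    (5,6)@(11, 13): e=[54,16,-18] → ·
    (2,7)@(5, 15): e=[26,0,26] → █  [on edge]
    (3,7)@(7, 15): e=[34,12,6] → █
    (4,7)@(9, 15): e=[42,24,-14] → ·
    (1,8)@(3, 17): e=[14,8,30] → █
    (3,8)@(7, 17): e=[30,32,-10] → ·
    (0,9)@(1, 19): e=[2,16,34] → █
    (2,9)@(5, 19): e=[18,40,-6] → ·
    (0,10)@(1, 21): e=[-2,36,18] → ·
    (1,10)@(3, 21): e=[6,48,-2] → ·
  covered (7 px):
    · · · · · ·
    · · · · · ·
    · · · · · ·
    · · · · · ·
    · · · · · ·
    · · · · · ·
    · · · · █ ·
    · · █ █ · ·
    · █ █ · · ·
    █ █ · · · ·
    · · · · · ·
    · · · · · ·
T1:
  2·area = 128
  edge (12, 12)→(8, 20): d=(-4,8) right/bottom  bias=-1
  edge (8, 20)→(0, 4): d=(-8,-16) top-left  bias=+0
  edge (0, 4)→(12, 12): d=(12,8) right/bottom  bias=-1
    (0,2)@(1, 5): e=[116,8,4] → █
    (1,2)@(3, 5): e=[100,40,-12] → ·
    (0,3)@(1, 7): e=[108,-8,28] → ·
    (1,3)@(3, 7): e=[92,24,12] → █
    (2,3)@(5, 7): e=[76,56,-4] → ·
    (1,4)@(3, 9): e=[84,8,36] → █
    (2,4)@(5, 9): e=[68,40,20] → █
    (3,4)@(7, 9): e=[52,72,4] → █
    (4,4)@(9, 9): e=[36,104,-12] → ·
    (1,5)@(3, 11): e=[76,-8,60] → ·
    (2,5)@(5, 11): e=[60,24,44] → █
    (4,5)@(9, 11): e=[28,88,12] → █
  covered (16 px):
    · · · · · ·
    · · · · · ·
    █ · · · · ·
    · █ · · · ·
    · █ █ █ · ·
    · · █ █ █ ·
    · · █ █ █ █
    · · · █ █ ·
    · · · █ █ ·
    · · · · · ·
    · · · · · ·
    · · · · · ·
T2:
  2·area = 28
  edge (6, 18)→(3, 13): d=(-3,-5) top-left  bias=+0
  edge (3, 13)→(2, 2): d=(-1,-11) top-left  bias=+0
  edge (2, 2)→(6, 18): d=(4,16) right/bottom  bias=-1
    (1,3)@(3, 7): e=[18,6,4] → █
    (2,3)@(5, 7): e=[28,28,-28] → ·
    (1,4)@(3, 9): e=[12,4,12] → █
    (2,4)@(5, 9): e=[22,26,-20] → ·
    (1,5)@(3, 11): e=[6,2,20] → █
    (2,5)@(5, 11): e=[16,24,-12] → ·
    (1,6)@(3, 13): e=[0,0,28] → █  [on edge]
    (2,6)@(5, 13): e=[10,22,-4] → ·
    (1,7)@(3, 15): e=[-6,-2,36] → ·
    (2,7)@(5, 15): e=[4,20,4] → █
    (3,7)@(7, 15): e=[14,42,-28] → ·
    (2,8)@(5, 17): e=[-2,18,12] → ·
    (4,11)@(9, 23): e=[0,56,-28] → ·  [on edge]
  covered (5 px):
    · · · · · ·
    · · · · · ·
    · · · · · ·
    · █ · · · ·
    · █ · · · ·
    · █ · · · ·
    · █ · · · ·
    · · █ · · ·
    · · · · · ·
    · · · · · ·
    · · · · · ·
    · · · · · ·

Answer: 28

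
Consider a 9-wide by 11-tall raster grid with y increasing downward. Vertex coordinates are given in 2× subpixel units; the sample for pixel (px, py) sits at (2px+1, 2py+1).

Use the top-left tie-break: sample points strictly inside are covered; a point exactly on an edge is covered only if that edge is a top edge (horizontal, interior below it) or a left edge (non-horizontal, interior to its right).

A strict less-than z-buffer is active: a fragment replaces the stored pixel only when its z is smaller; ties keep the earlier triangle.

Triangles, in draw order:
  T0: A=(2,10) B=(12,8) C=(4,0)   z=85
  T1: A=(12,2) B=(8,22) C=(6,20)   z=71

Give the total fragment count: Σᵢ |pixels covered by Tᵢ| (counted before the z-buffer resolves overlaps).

T0:
  2·area = 96  (B↔C swapped to make it positive)
  edge (2, 10)→(4, 0): d=(2,-10) top-left  bias=+0
  edge (4, 0)→(12, 8): d=(8,8) right/bottom  bias=-1
  edge (12, 8)→(2, 10): d=(-10,2) right/bottom  bias=-1
    (2,0)@(5, 1): e=[12,0,84] → .  [on edge]
    (2,1)@(5, 3): e=[16,16,64] → X
    (3,1)@(7, 3): e=[36,0,60] → .  [on edge]
    (1,2)@(3, 5): e=[0,48,48] → X  [on edge]
    (3,2)@(7, 5): e=[40,16,40] → X
    (4,2)@(9, 5): e=[60,0,36] → .  [on edge]
    (1,3)@(3, 7): e=[4,64,28] → X
    (4,3)@(9, 7): e=[64,16,16] → X
    (5,3)@(11, 7): e=[84,0,12] → .  [on edge]
    (8,3)@(17, 7): e=[144,-48,0] → .  [on edge]
    (1,4)@(3, 9): e=[8,80,8] → X
    (3,4)@(7, 9): e=[48,48,0] → .  [on edge]
    (6,4)@(13, 9): e=[108,0,-12] → .  [on edge]
    (7,5)@(15, 11): e=[132,0,-36] → .  [on edge]
    (8,6)@(17, 13): e=[156,0,-60] → .  [on edge]
    (0,7)@(1, 15): e=[0,144,-48] → .  [on edge]
  covered (10 px):
    . . . . . . . . .
    . . X . . . . . .
    . X X X . . . . .
    . X X X X . . . .
    . X X . . . . . .
    . . . . . . . . .
    . . . . . . . . .
    . . . . . . . . .
    . . . . . . . . .
    . . . . . . . . .
    . . . . . . . . .
T1:
  2·area = 48
  edge (12, 2)→(8, 22): d=(-4,20) right/bottom  bias=-1
  edge (8, 22)→(6, 20): d=(-2,-2) top-left  bias=+0
  edge (6, 20)→(12, 2): d=(6,-18) top-left  bias=+0
    (5,2)@(11, 5): e=[8,40,0] → X  [on edge]
    (6,2)@(13, 5): e=[-32,44,36] → .
    (5,3)@(11, 7): e=[0,36,12] → .  [on edge]
    (4,5)@(9, 11): e=[24,24,0] → X  [on edge]
    (5,5)@(11, 11): e=[-16,28,36] → .
    (4,6)@(9, 13): e=[16,20,12] → X
    (5,6)@(11, 13): e=[-24,24,48] → .
    (0,7)@(1, 15): e=[168,0,-120] → .  [on edge]
    (4,7)@(9, 15): e=[8,16,24] → X
    (5,7)@(11, 15): e=[-32,20,60] → .
    (1,8)@(3, 17): e=[120,0,-72] → .  [on edge]
    (3,8)@(7, 17): e=[40,8,0] → X  [on edge]
    (4,8)@(9, 17): e=[0,12,36] → .  [on edge]
    (2,9)@(5, 19): e=[72,0,-24] → .  [on edge]
    (3,10)@(7, 21): e=[24,0,24] → X  [on edge]
  covered (7 px):
    . . . . . . . . .
    . . . . . . . . .
    . . . . . X . . .
    . . . . . . . . .
    . . . . . . . . .
    . . . . X . . . .
    . . . . X . . . .
    . . . . X . . . .
    . . . X . . . . .
    . . . X . . . . .
    . . . X . . . . .

Final: 17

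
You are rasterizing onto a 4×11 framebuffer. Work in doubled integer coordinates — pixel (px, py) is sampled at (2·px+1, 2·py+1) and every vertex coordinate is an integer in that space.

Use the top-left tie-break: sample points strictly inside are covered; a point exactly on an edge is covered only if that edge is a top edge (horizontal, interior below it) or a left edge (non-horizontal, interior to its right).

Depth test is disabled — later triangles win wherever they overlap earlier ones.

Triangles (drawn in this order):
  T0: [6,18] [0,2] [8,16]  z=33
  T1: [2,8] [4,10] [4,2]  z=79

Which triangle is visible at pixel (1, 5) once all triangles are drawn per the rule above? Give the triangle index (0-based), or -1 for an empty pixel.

T0:
  2·area = 44
  edge (6, 18)→(0, 2): d=(-6,-16) top-left  bias=+0
  edge (0, 2)→(8, 16): d=(8,14) right/bottom  bias=-1
  edge (8, 16)→(6, 18): d=(-2,2) right/bottom  bias=-1
    (1,4)@(3, 9): e=[6,14,24] → X
    (2,4)@(5, 9): e=[38,-14,20] → .
    (1,5)@(3, 11): e=[-6,30,20] → .
    (2,5)@(5, 11): e=[26,2,16] → X
    (3,5)@(7, 11): e=[58,-26,12] → .
    (2,6)@(5, 13): e=[14,18,12] → X
    (3,6)@(7, 13): e=[46,-10,8] → .
    (2,7)@(5, 15): e=[2,34,8] → X
    (3,7)@(7, 15): e=[34,6,4] → X
    (2,8)@(5, 17): e=[-10,50,4] → .
    (3,8)@(7, 17): e=[22,22,0] → .  [on edge]
    (2,9)@(5, 19): e=[-22,66,0] → .  [on edge]
    (1,10)@(3, 21): e=[-66,110,0] → .  [on edge]
  covered (5 px):
    . . . .
    . . . .
    . . . .
    . . . .
    . X . .
    . . X .
    . . X .
    . . X X
    . . . .
    . . . .
    . . . .
T1:
  2·area = 16  (B↔C swapped to make it positive)
  edge (2, 8)→(4, 2): d=(2,-6) top-left  bias=+0
  edge (4, 2)→(4, 10): d=(0,8) right/bottom  bias=-1
  edge (4, 10)→(2, 8): d=(-2,-2) top-left  bias=+0
    (1,2)@(3, 5): e=[0,8,8] → X  [on edge]
    (2,2)@(5, 5): e=[12,-8,12] → .
    (0,3)@(1, 7): e=[-8,24,0] → .  [on edge]
    (1,3)@(3, 7): e=[4,8,4] → X
    (2,3)@(5, 7): e=[16,-8,8] → .
    (1,4)@(3, 9): e=[8,8,0] → X  [on edge]
    (2,4)@(5, 9): e=[20,-8,4] → .
    (0,5)@(1, 11): e=[0,24,-8] → .  [on edge]
    (1,5)@(3, 11): e=[12,8,-4] → .
    (2,5)@(5, 11): e=[24,-8,0] → .  [on edge]
    (3,6)@(7, 13): e=[40,-24,0] → .  [on edge]
  covered (3 px):
    . . . .
    . . . .
    . X . .
    . X . .
    . X . .
    . . . .
    . . . .
    . . . .
    . . . .
    . . . .
    . . . .

Z-buffer (winner per pixel, '.' = empty):
  . . . .
  . . . .
  . 1 . .
  . 1 . .
  . 1 . .
  . . 0 .
  . . 0 .
  . . 0 0
  . . . .
  . . . .
  . . . .

Answer: -1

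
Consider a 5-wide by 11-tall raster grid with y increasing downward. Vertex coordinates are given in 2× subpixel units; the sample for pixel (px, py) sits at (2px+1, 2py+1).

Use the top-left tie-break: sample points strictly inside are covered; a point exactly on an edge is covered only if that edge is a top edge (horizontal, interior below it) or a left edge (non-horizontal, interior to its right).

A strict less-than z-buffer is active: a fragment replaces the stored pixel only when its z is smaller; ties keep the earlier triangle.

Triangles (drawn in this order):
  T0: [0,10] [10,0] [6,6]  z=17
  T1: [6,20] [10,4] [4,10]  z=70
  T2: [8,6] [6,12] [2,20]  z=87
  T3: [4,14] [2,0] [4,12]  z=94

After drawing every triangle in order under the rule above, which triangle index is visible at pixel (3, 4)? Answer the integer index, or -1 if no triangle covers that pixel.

T0:
  2·area = 20
  edge (0, 10)→(10, 0): d=(10,-10) top-left  bias=+0
  edge (10, 0)→(6, 6): d=(-4,6) right/bottom  bias=-1
  edge (6, 6)→(0, 10): d=(-6,4) right/bottom  bias=-1
    (4,0)@(9, 1): e=[0,2,18] → █  [on edge]
    (3,1)@(7, 3): e=[0,6,14] → █  [on edge]
    (4,1)@(9, 3): e=[20,-6,6] → ·
    (2,2)@(5, 5): e=[0,10,10] → █  [on edge]
    (3,2)@(7, 5): e=[20,-2,2] → ·
    (1,3)@(3, 7): e=[0,14,6] → █  [on edge]
    (2,3)@(5, 7): e=[20,2,-2] → ·
    (0,4)@(1, 9): e=[0,18,2] → █  [on edge]
    (1,4)@(3, 9): e=[20,6,-6] → ·
    (0,5)@(1, 11): e=[20,10,-10] → ·
  covered (5 px):
    · · · · █
    · · · █ ·
    · · █ · ·
    · █ · · ·
    █ · · · ·
    · · · · ·
    · · · · ·
    · · · · ·
    · · · · ·
    · · · · ·
    · · · · ·
T1:
  2·area = 72  (B↔C swapped to make it positive)
  edge (6, 20)→(4, 10): d=(-2,-10) top-left  bias=+0
  edge (4, 10)→(10, 4): d=(6,-6) top-left  bias=+0
  edge (10, 4)→(6, 20): d=(-4,16) right/bottom  bias=-1
    (1,2)@(3, 5): e=[0,-36,108] → ·  [on edge]
    (4,2)@(9, 5): e=[60,0,12] → █  [on edge]
    (3,3)@(7, 7): e=[36,0,36] → █  [on edge]
    (2,4)@(5, 9): e=[12,0,60] → █  [on edge]
    (4,4)@(9, 9): e=[52,24,-4] → ·
    (1,5)@(3, 11): e=[-12,0,84] → ·  [on edge]
    (2,5)@(5, 11): e=[8,12,52] → █
    (4,5)@(9, 11): e=[48,36,-12] → ·
    (0,6)@(1, 13): e=[-36,0,108] → ·  [on edge]
    (2,6)@(5, 13): e=[4,24,44] → █
    (4,6)@(9, 13): e=[44,48,-20] → ·
    (2,7)@(5, 15): e=[0,36,36] → █  [on edge]
  covered (11 px):
    · · · · ·
    · · · · ·
    · · · · █
    · · · █ █
    · · █ █ ·
    · · █ █ ·
    · · █ █ ·
    · · █ █ ·
    · · · · ·
    · · · · ·
    · · · · ·
T2:
  2·area = 8
  edge (8, 6)→(6, 12): d=(-2,6) right/bottom  bias=-1
  edge (6, 12)→(2, 20): d=(-4,8) right/bottom  bias=-1
  edge (2, 20)→(8, 6): d=(6,-14) top-left  bias=+0
    (4,1)@(9, 3): e=[0,12,-4] → ·  [on edge]
    (3,4)@(7, 9): e=[0,4,4] → ·  [on edge]
    (2,6)@(5, 13): e=[4,4,0] → █  [on edge]
    (3,6)@(7, 13): e=[-8,-12,28] → ·
    (2,7)@(5, 15): e=[0,-4,12] → ·  [on edge]
    (1,10)@(3, 21): e=[0,-12,20] → ·  [on edge]
  covered (1 px):
    · · · · ·
    · · · · ·
    · · · · ·
    · · · · ·
    · · · · ·
    · · · · ·
    · · █ · ·
    · · · · ·
    · · · · ·
    · · · · ·
    · · · · ·
T3:
  2·area = 4
  edge (4, 14)→(2, 0): d=(-2,-14) top-left  bias=+0
  edge (2, 0)→(4, 12): d=(2,12) right/bottom  bias=-1
  edge (4, 12)→(4, 14): d=(0,2) right/bottom  bias=-1
    (1,3)@(3, 7): e=[0,2,2] → █  [on edge]
    (2,3)@(5, 7): e=[28,-22,-2] → ·
    (1,4)@(3, 9): e=[-4,6,2] → ·
    (2,10)@(5, 21): e=[0,6,-2] → ·  [on edge]
  covered (1 px):
    · · · · ·
    · · · · ·
    · · · · ·
    · █ · · ·
    · · · · ·
    · · · · ·
    · · · · ·
    · · · · ·
    · · · · ·
    · · · · ·
    · · · · ·

Z-buffer (winner per pixel, '.' = empty):
  . . . . 0
  . . . 0 .
  . . 0 . 1
  . 0 . 1 1
  0 . 1 1 .
  . . 1 1 .
  . . 1 1 .
  . . 1 1 .
  . . . . .
  . . . . .
  . . . . .

Final: 1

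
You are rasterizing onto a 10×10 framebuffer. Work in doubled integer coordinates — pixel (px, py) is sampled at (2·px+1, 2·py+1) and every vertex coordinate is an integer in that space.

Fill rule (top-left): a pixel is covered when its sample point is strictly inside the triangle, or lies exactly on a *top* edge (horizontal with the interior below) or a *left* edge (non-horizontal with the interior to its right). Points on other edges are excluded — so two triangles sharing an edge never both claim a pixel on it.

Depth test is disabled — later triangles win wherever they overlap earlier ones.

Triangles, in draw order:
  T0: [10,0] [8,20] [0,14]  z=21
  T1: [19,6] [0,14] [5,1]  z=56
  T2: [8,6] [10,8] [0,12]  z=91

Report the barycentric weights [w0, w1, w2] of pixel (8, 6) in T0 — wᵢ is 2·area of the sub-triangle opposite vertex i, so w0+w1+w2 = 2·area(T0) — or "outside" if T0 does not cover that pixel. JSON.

T0:
  2·area = 172
  edge (10, 0)→(8, 20): d=(-2,20) right/bottom  bias=-1
  edge (8, 20)→(0, 14): d=(-8,-6) top-left  bias=+0
  edge (0, 14)→(10, 0): d=(10,-14) top-left  bias=+0
    (4,1)@(9, 3): e=[14,142,16] → X
    (5,1)@(11, 3): e=[-26,154,44] → .
    (3,2)@(7, 5): e=[50,114,8] → X
    (5,2)@(11, 5): e=[-30,138,64] → .
    (2,3)@(5, 7): e=[86,86,0] → X  [on edge]
    (5,3)@(11, 7): e=[-34,122,84] → .
    (2,4)@(5, 9): e=[82,70,20] → X
    (5,4)@(11, 9): e=[-38,106,104] → .
    (1,5)@(3, 11): e=[118,42,12] → X
    (4,5)@(9, 11): e=[-2,78,96] → .
    (0,6)@(1, 13): e=[154,14,4] → X
    (4,6)@(9, 13): e=[-6,62,116] → .
  covered (22 px):
    . . . . . . . . . .
    . . . . X . . . . .
    . . . X X . . . . .
    . . X X X . . . . .
    . . X X X . . . . .
    . X X X . . . . . .
    X X X X . . . . . .
    . X X X . . . . . .
    . . X X . . . . . .
    . . . X . . . . . .
T1:
  2·area = 207
  edge (19, 6)→(0, 14): d=(-19,8) right/bottom  bias=-1
  edge (0, 14)→(5, 1): d=(5,-13) top-left  bias=+0
  edge (5, 1)→(19, 6): d=(14,5) right/bottom  bias=-1
    (2,0)@(5, 1): e=[207,0,0] → .  [on edge]
    (2,1)@(5, 3): e=[169,10,28] → X
    (3,1)@(7, 3): e=[153,36,18] → X
    (4,1)@(9, 3): e=[137,62,8] → X
    (5,1)@(11, 3): e=[121,88,-2] → .
    (2,2)@(5, 5): e=[131,20,56] → X
    (5,2)@(11, 5): e=[83,98,26] → X
    (6,2)@(13, 5): e=[67,124,16] → X
    (7,2)@(15, 5): e=[51,150,6] → X
    (8,2)@(17, 5): e=[35,176,-4] → .
    (1,3)@(3, 7): e=[109,4,94] → X
    (8,3)@(17, 7): e=[-3,186,24] → .
  covered (25 px):
    . . . . . . . . . .
    . . X X X . . . . .
    . . X X X X X X . .
    . X X X X X X X . .
    . X X X X X . . . .
    . X X X . . . . . .
    X . . . . . . . . .
    . . . . . . . . . .
    . . . . . . . . . .
    . . . . . . . . . .
T2:
  2·area = 28
  edge (8, 6)→(10, 8): d=(2,2) right/bottom  bias=-1
  edge (10, 8)→(0, 12): d=(-10,4) right/bottom  bias=-1
  edge (0, 12)→(8, 6): d=(8,-6) top-left  bias=+0
    (1,0)@(3, 1): e=[0,98,-70] → .  [on edge]
    (2,1)@(5, 3): e=[0,70,-42] → .  [on edge]
    (3,2)@(7, 5): e=[0,42,-14] → .  [on edge]
    (3,3)@(7, 7): e=[4,22,2] → X
    (4,3)@(9, 7): e=[0,14,14] → .  [on edge]
    (2,4)@(5, 9): e=[12,10,6] → X
    (4,4)@(9, 9): e=[4,-6,30] → .
    (5,4)@(11, 9): e=[0,-14,42] → .  [on edge]
    (2,5)@(5, 11): e=[16,-10,22] → .
    (3,5)@(7, 11): e=[12,-18,34] → .
    (6,5)@(13, 11): e=[0,-42,70] → .  [on edge]
    (7,6)@(15, 13): e=[0,-70,98] → .  [on edge]
    (8,7)@(17, 15): e=[0,-98,126] → .  [on edge]
    (9,8)@(19, 17): e=[0,-126,154] → .  [on edge]
  covered (3 px):
    . . . . . . . . . .
    . . . . . . . . . .
    . . . . . . . . . .
    . . . X . . . . . .
    . . X X . . . . . .
    . . . . . . . . . .
    . . . . . . . . . .
    . . . . . . . . . .
    . . . . . . . . . .
    . . . . . . . . . .

Answer: "outside"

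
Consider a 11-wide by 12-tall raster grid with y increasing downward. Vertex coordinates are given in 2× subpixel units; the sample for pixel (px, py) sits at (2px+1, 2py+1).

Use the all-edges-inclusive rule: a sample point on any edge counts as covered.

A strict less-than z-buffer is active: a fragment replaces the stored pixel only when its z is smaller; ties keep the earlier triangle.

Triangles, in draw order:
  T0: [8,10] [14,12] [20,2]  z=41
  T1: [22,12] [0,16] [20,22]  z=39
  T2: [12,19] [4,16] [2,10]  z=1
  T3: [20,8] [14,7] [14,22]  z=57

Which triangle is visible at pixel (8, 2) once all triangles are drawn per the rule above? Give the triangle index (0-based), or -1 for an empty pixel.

T0:
  2·area = 72  (B↔C swapped to make it positive)
  edge (8, 10)→(20, 2): d=(12,-8) inclusive
  edge (20, 2)→(14, 12): d=(-6,10) inclusive
  edge (14, 12)→(8, 10): d=(-6,-2) inclusive
    (9,1)@(19, 3): e=[4,4,64] → #
    (10,1)@(21, 3): e=[20,-16,68] → ·
    (8,2)@(17, 5): e=[12,12,48] → #
    (9,2)@(19, 5): e=[28,-8,52] → ·
    (6,3)@(13, 7): e=[4,40,28] → #
    (7,3)@(15, 7): e=[20,20,32] → #
    (8,3)@(17, 7): e=[36,0,36] → #  [on edge]
    (9,3)@(19, 7): e=[52,-20,40] → ·
    (2,4)@(5, 9): e=[-36,108,0] → ·  [on edge]
    (5,4)@(11, 9): e=[12,48,12] → #
    (8,4)@(17, 9): e=[60,-12,24] → ·
    (5,5)@(11, 11): e=[36,36,0] → #  [on edge]
    (8,6)@(17, 13): e=[108,-36,0] → ·  [on edge]
    (5,8)@(11, 17): e=[108,0,-36] → ·  [on edge]
  covered (10 px):
    · · · · · · · · · · ·
    · · · · · · · · · # ·
    · · · · · · · · # · ·
    · · · · · · # # # · ·
    · · · · · # # # · · ·
    · · · · · # # · · · ·
    · · · · · · · · · · ·
    · · · · · · · · · · ·
    · · · · · · · · · · ·
    · · · · · · · · · · ·
    · · · · · · · · · · ·
    · · · · · · · · · · ·
T1:
  2·area = 212  (B↔C swapped to make it positive)
  edge (22, 12)→(20, 22): d=(-2,10) inclusive
  edge (20, 22)→(0, 16): d=(-20,-6) inclusive
  edge (0, 16)→(22, 12): d=(22,-4) inclusive
    (8,6)@(17, 13): e=[48,162,2] → #
    (9,6)@(19, 13): e=[28,174,10] → #
    (10,6)@(21, 13): e=[8,186,18] → #
    (3,7)@(7, 15): e=[144,62,6] → #
    (4,7)@(9, 15): e=[124,74,14] → #
    (5,7)@(11, 15): e=[104,86,22] → #
    (6,7)@(13, 15): e=[84,98,30] → #
    (7,7)@(15, 15): e=[64,110,38] → #
    (2,8)@(5, 17): e=[160,10,42] → #
    (10,8)@(21, 17): e=[0,106,106] → #  [on edge]
    (2,9)@(5, 19): e=[156,-30,86] → ·
    (3,9)@(7, 19): e=[136,-18,94] → ·
  covered (27 px):
    · · · · · · · · · · ·
    · · · · · · · · · · ·
    · · · · · · · · · · ·
    · · · · · · · · · · ·
    · · · · · · · · · · ·
    · · · · · · · · · · ·
    · · · · · · · · # # #
    · · · # # # # # # # #
    · · # # # # # # # # #
    · · · · · # # # # # ·
    · · · · · · · · # # ·
    · · · · · · · · · · ·
T2:
  2·area = 42
  edge (12, 19)→(4, 16): d=(-8,-3) inclusive
  edge (4, 16)→(2, 10): d=(-2,-6) inclusive
  edge (2, 10)→(12, 19): d=(10,9) inclusive
    (0,3)@(1, 7): e=[63,0,-21] → ·  [on edge]
    (1,5)@(3, 11): e=[37,4,1] → #
    (2,5)@(5, 11): e=[43,16,-17] → ·
    (1,6)@(3, 13): e=[21,0,21] → #  [on edge]
    (2,6)@(5, 13): e=[27,12,3] → #
    (3,6)@(7, 13): e=[33,24,-15] → ·
    (1,7)@(3, 15): e=[5,-4,41] → ·
    (2,7)@(5, 15): e=[11,8,23] → #
    (3,7)@(7, 15): e=[17,20,5] → #
    (4,7)@(9, 15): e=[23,32,-13] → ·
    (2,8)@(5, 17): e=[-5,4,43] → ·
    (3,8)@(7, 17): e=[1,16,25] → #
    (2,9)@(5, 19): e=[-21,0,63] → ·  [on edge]
  covered (7 px):
    · · · · · · · · · · ·
    · · · · · · · · · · ·
    · · · · · · · · · · ·
    · · · · · · · · · · ·
    · · · · · · · · · · ·
    · # · · · · · · · · ·
    · # # · · · · · · · ·
    · · # # · · · · · · ·
    · · · # # · · · · · ·
    · · · · · · · · · · ·
    · · · · · · · · · · ·
    · · · · · · · · · · ·
T3:
  2·area = 90  (B↔C swapped to make it positive)
  edge (20, 8)→(14, 22): d=(-6,14) inclusive
  edge (14, 22)→(14, 7): d=(0,-15) inclusive
  edge (14, 7)→(20, 8): d=(6,1) inclusive
    (7,4)@(15, 9): e=[64,15,11] → #
    (8,4)@(17, 9): e=[36,45,9] → #
    (9,4)@(19, 9): e=[8,75,7] → #
    (10,4)@(21, 9): e=[-20,105,5] → ·
    (7,5)@(15, 11): e=[52,15,23] → #
    (9,5)@(19, 11): e=[-4,75,19] → ·
    (7,6)@(15, 13): e=[40,15,35] → #
    (9,6)@(19, 13): e=[-16,75,31] → ·
    (7,7)@(15, 15): e=[28,15,47] → #
    (8,7)@(17, 15): e=[0,45,45] → #  [on edge]
    (9,7)@(19, 15): e=[-28,75,43] → ·
    (7,8)@(15, 17): e=[16,15,59] → #
  covered (11 px):
    · · · · · · · · · · ·
    · · · · · · · · · · ·
    · · · · · · · · · · ·
    · · · · · · · · · · ·
    · · · · · · · # # # ·
    · · · · · · · # # · ·
    · · · · · · · # # · ·
    · · · · · · · # # · ·
    · · · · · · · # · · ·
    · · · · · · · # · · ·
    · · · · · · · · · · ·
    · · · · · · · · · · ·

Z-buffer (winner per pixel, '.' = empty):
  . . . . . . . . . . .
  . . . . . . . . . 0 .
  . . . . . . . . 0 . .
  . . . . . . 0 0 0 . .
  . . . . . 0 0 0 3 3 .
  . 2 . . . 0 0 3 3 . .
  . 2 2 . . . . 3 1 1 1
  . . 2 2 1 1 1 1 1 1 1
  . . 1 2 2 1 1 1 1 1 1
  . . . . . 1 1 1 1 1 .
  . . . . . . . . 1 1 .
  . . . . . . . . . . .

Answer: 0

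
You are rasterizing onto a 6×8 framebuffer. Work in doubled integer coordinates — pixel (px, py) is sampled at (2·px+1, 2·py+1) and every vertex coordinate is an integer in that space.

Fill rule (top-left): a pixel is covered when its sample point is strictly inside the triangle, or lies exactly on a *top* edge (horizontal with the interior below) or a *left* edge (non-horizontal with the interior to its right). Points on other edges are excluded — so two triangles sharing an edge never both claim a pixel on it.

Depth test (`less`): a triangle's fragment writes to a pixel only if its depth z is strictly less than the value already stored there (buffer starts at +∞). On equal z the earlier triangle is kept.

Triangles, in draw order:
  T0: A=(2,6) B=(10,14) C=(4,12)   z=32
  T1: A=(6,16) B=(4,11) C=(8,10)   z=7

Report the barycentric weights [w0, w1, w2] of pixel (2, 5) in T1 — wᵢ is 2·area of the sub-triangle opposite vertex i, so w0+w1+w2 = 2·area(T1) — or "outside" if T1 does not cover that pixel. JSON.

T0:
  2·area = 32
  edge (2, 6)→(10, 14): d=(8,8) right/bottom  bias=-1
  edge (10, 14)→(4, 12): d=(-6,-2) top-left  bias=+0
  edge (4, 12)→(2, 6): d=(-2,-6) top-left  bias=+0
    (0,1)@(1, 3): e=[-16,48,0] → ·  [on edge]
    (0,2)@(1, 5): e=[0,36,-4] → ·  [on edge]
    (1,3)@(3, 7): e=[0,28,4] → ·  [on edge]
    (1,4)@(3, 9): e=[16,16,0] → #  [on edge]
    (2,4)@(5, 9): e=[0,20,12] → ·  [on edge]
    (0,5)@(1, 11): e=[48,0,-16] → ·  [on edge]
    (1,5)@(3, 11): e=[32,4,-4] → ·
    (2,5)@(5, 11): e=[16,8,8] → #
    (3,5)@(7, 11): e=[0,12,20] → ·  [on edge]
    (2,6)@(5, 13): e=[32,-4,4] → ·
    (3,6)@(7, 13): e=[16,0,16] → #  [on edge]
    (4,6)@(9, 13): e=[0,4,28] → ·  [on edge]
    (2,7)@(5, 15): e=[48,-16,0] → ·  [on edge]
    (5,7)@(11, 15): e=[0,-4,36] → ·  [on edge]
  covered (3 px):
    · · · · · ·
    · · · · · ·
    · · · · · ·
    · · · · · ·
    · # · · · ·
    · · # · · ·
    · · · # · ·
    · · · · · ·
T1:
  2·area = 22
  edge (6, 16)→(4, 11): d=(-2,-5) top-left  bias=+0
  edge (4, 11)→(8, 10): d=(4,-1) top-left  bias=+0
  edge (8, 10)→(6, 16): d=(-2,6) right/bottom  bias=-1
    (5,0)@(11, 1): e=[55,-33,0] → ·  [on edge]
    (4,3)@(9, 7): e=[33,-11,0] → ·  [on edge]
    (2,5)@(5, 11): e=[5,1,16] → #
    (3,5)@(7, 11): e=[15,3,4] → #
    (4,5)@(9, 11): e=[25,5,-8] → ·
    (2,6)@(5, 13): e=[1,9,12] → #
    (3,6)@(7, 13): e=[11,11,0] → ·  [on edge]
    (2,7)@(5, 15): e=[-3,17,8] → ·
  covered (3 px):
    · · · · · ·
    · · · · · ·
    · · · · · ·
    · · · · · ·
    · · · · · ·
    · · # # · ·
    · · # · · ·
    · · · · · ·

Answer: [1,16,5]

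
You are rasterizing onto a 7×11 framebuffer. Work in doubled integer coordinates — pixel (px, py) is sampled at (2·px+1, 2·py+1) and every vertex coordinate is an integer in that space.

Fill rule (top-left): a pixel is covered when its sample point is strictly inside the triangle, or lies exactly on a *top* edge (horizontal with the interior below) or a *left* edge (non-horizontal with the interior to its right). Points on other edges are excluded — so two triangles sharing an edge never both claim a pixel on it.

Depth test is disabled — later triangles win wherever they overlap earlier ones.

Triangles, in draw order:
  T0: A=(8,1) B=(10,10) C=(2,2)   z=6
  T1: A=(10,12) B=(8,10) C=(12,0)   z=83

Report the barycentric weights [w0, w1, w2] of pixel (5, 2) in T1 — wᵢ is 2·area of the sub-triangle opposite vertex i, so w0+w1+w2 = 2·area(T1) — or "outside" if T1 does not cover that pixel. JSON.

T0:
  2·area = 56
  edge (8, 1)→(10, 10): d=(2,9) right/bottom  bias=-1
  edge (10, 10)→(2, 2): d=(-8,-8) top-left  bias=+0
  edge (2, 2)→(8, 1): d=(6,-1) top-left  bias=+0
    (0,0)@(1, 1): e=[63,0,-7] → ·  [on edge]
    (1,1)@(3, 3): e=[49,0,7] → █  [on edge]
    (2,1)@(5, 3): e=[31,16,9] → █
    (3,1)@(7, 3): e=[13,32,11] → █
    (4,1)@(9, 3): e=[-5,48,13] → ·
    (1,2)@(3, 5): e=[53,-16,19] → ·
    (2,2)@(5, 5): e=[35,0,21] → █  [on edge]
    (4,2)@(9, 5): e=[-1,32,25] → ·
    (2,3)@(5, 7): e=[39,-16,33] → ·
    (3,3)@(7, 7): e=[21,0,35] → █  [on edge]
    (4,3)@(9, 7): e=[3,16,37] → █
    (5,3)@(11, 7): e=[-15,32,39] → ·
    (4,4)@(9, 9): e=[7,0,49] → █  [on edge]
    (5,5)@(11, 11): e=[-7,0,63] → ·  [on edge]
    (6,6)@(13, 13): e=[-21,0,77] → ·  [on edge]
  covered (8 px):
    · · · · · · ·
    · █ █ █ · · ·
    · · █ █ · · ·
    · · · █ █ · ·
    · · · · █ · ·
    · · · · · · ·
    · · · · · · ·
    · · · · · · ·
    · · · · · · ·
    · · · · · · ·
    · · · · · · ·
T1:
  2·area = 28
  edge (10, 12)→(8, 10): d=(-2,-2) top-left  bias=+0
  edge (8, 10)→(12, 0): d=(4,-10) top-left  bias=+0
  edge (12, 0)→(10, 12): d=(-2,12) right/bottom  bias=-1
    (0,1)@(1, 3): e=[0,-98,126] → ·  [on edge]
    (5,1)@(11, 3): e=[20,2,6] → █
    (6,1)@(13, 3): e=[24,22,-18] → ·
    (1,2)@(3, 5): e=[0,-70,98] → ·  [on edge]
    (5,2)@(11, 5): e=[16,10,2] → █
    (6,2)@(13, 5): e=[20,30,-22] → ·
    (2,3)@(5, 7): e=[0,-42,70] → ·  [on edge]
    (5,3)@(11, 7): e=[12,18,-2] → ·
    (3,4)@(7, 9): e=[0,-14,42] → ·  [on edge]
    (4,4)@(9, 9): e=[4,6,18] → █
    (5,4)@(11, 9): e=[8,26,-6] → ·
    (4,5)@(9, 11): e=[0,14,14] → █  [on edge]
    (5,6)@(11, 13): e=[0,42,-14] → ·  [on edge]
    (6,7)@(13, 15): e=[0,70,-42] → ·  [on edge]
  covered (4 px):
    · · · · · · ·
    · · · · · █ ·
    · · · · · █ ·
    · · · · · · ·
    · · · · █ · ·
    · · · · █ · ·
    · · · · · · ·
    · · · · · · ·
    · · · · · · ·
    · · · · · · ·
    · · · · · · ·

Final: [10,2,16]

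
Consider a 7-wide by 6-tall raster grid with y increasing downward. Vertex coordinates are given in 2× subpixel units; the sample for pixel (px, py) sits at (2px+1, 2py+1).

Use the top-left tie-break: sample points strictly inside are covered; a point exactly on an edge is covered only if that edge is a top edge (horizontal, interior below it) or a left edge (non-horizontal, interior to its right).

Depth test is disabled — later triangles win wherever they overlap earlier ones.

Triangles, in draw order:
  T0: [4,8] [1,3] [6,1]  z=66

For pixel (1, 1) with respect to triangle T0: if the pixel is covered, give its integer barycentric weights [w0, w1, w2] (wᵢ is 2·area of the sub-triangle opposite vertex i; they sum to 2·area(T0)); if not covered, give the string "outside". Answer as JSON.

T0:
  2·area = 31
  edge (4, 8)→(1, 3): d=(-3,-5) top-left  bias=+0
  edge (1, 3)→(6, 1): d=(5,-2) top-left  bias=+0
  edge (6, 1)→(4, 8): d=(-2,7) right/bottom  bias=-1
    (0,1)@(1, 3): e=[0,0,31] → #  [on edge]
    (1,1)@(3, 3): e=[10,4,17] → #
    (2,1)@(5, 3): e=[20,8,3] → #
    (3,1)@(7, 3): e=[30,12,-11] → ·
    (0,2)@(1, 5): e=[-6,10,27] → ·
    (1,2)@(3, 5): e=[4,14,13] → #
    (2,2)@(5, 5): e=[14,18,-1] → ·
    (1,3)@(3, 7): e=[-2,24,9] → ·
  covered (4 px):
    · · · · · · ·
    # # # · · · ·
    · # · · · · ·
    · · · · · · ·
    · · · · · · ·
    · · · · · · ·

Final: [4,17,10]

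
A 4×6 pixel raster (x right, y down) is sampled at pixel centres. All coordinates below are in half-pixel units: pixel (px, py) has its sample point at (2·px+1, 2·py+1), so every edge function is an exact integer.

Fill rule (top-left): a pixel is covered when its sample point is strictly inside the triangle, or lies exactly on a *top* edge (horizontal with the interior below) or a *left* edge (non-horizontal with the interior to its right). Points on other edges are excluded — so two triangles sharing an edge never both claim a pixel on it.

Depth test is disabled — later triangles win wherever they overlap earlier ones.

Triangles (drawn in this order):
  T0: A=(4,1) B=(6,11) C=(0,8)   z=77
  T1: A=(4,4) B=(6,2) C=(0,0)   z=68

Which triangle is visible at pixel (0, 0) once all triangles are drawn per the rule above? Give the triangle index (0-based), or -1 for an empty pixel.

T0:
  2·area = 54
  edge (4, 1)→(6, 11): d=(2,10) right/bottom  bias=-1
  edge (6, 11)→(0, 8): d=(-6,-3) top-left  bias=+0
  edge (0, 8)→(4, 1): d=(4,-7) top-left  bias=+0
    (1,1)@(3, 3): e=[14,39,1] → █
    (2,1)@(5, 3): e=[-6,45,15] → ·
    (1,2)@(3, 5): e=[18,27,9] → █
    (2,2)@(5, 5): e=[-2,33,23] → ·
    (0,3)@(1, 7): e=[42,9,3] → █
    (2,3)@(5, 7): e=[2,21,31] → █
    (3,3)@(7, 7): e=[-18,27,45] → ·
    (0,4)@(1, 9): e=[46,-3,11] → ·
    (1,4)@(3, 9): e=[26,3,25] → █
    (3,4)@(7, 9): e=[-14,15,53] → ·
    (1,5)@(3, 11): e=[30,-9,33] → ·
    (2,5)@(5, 11): e=[10,-3,47] → ·
  covered (7 px):
    · · · ·
    · █ · ·
    · █ · ·
    █ █ █ ·
    · █ █ ·
    · · · ·
T1:
  2·area = 16  (B↔C swapped to make it positive)
  edge (4, 4)→(0, 0): d=(-4,-4) top-left  bias=+0
  edge (0, 0)→(6, 2): d=(6,2) right/bottom  bias=-1
  edge (6, 2)→(4, 4): d=(-2,2) right/bottom  bias=-1
    (0,0)@(1, 1): e=[0,4,12] → █  [on edge]
    (1,0)@(3, 1): e=[8,0,8] → ·  [on edge]
    (3,0)@(7, 1): e=[24,-8,0] → ·  [on edge]
    (0,1)@(1, 3): e=[-8,16,8] → ·
    (1,1)@(3, 3): e=[0,12,4] → █  [on edge]
    (2,1)@(5, 3): e=[8,8,0] → ·  [on edge]
    (1,2)@(3, 5): e=[-8,24,0] → ·  [on edge]
    (2,2)@(5, 5): e=[0,20,-4] → ·  [on edge]
    (0,3)@(1, 7): e=[-24,40,0] → ·  [on edge]
    (3,3)@(7, 7): e=[0,28,-12] → ·  [on edge]
  covered (2 px):
    █ · · ·
    · █ · ·
    · · · ·
    · · · ·
    · · · ·
    · · · ·

Z-buffer (winner per pixel, '.' = empty):
  1 . . .
  . 1 . .
  . 0 . .
  0 0 0 .
  . 0 0 .
  . . . .

Result: 1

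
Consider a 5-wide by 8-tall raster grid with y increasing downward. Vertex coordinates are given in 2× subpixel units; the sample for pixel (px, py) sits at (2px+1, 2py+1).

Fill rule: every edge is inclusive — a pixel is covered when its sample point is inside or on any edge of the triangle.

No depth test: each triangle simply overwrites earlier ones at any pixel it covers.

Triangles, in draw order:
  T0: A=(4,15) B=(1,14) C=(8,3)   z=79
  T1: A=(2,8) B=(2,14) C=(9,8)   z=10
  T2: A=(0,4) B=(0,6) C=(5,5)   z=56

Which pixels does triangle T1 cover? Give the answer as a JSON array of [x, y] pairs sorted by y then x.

T0:
  2·area = 40
  edge (4, 15)→(1, 14): d=(-3,-1) inclusive
  edge (1, 14)→(8, 3): d=(7,-11) inclusive
  edge (8, 3)→(4, 15): d=(-4,12) inclusive
    (3,2)@(7, 5): e=[33,3,4] → X
    (4,2)@(9, 5): e=[35,25,-20] → .
    (3,3)@(7, 7): e=[27,17,-4] → .
    (2,4)@(5, 9): e=[19,9,12] → X
    (3,4)@(7, 9): e=[21,31,-12] → .
    (1,5)@(3, 11): e=[11,1,28] → X
    (3,5)@(7, 11): e=[15,45,-20] → .
    (1,6)@(3, 13): e=[5,15,20] → X
    (2,6)@(5, 13): e=[7,37,-4] → .
    (1,7)@(3, 15): e=[-1,29,12] → .
  covered (5 px):
    . . . . .
    . . . . .
    . . . X .
    . . . . .
    . . X . .
    . X X . .
    . X . . .
    . . . . .
T1:
  2·area = 42  (B↔C swapped to make it positive)
  edge (2, 8)→(9, 8): d=(7,0) inclusive
  edge (9, 8)→(2, 14): d=(-7,6) inclusive
  edge (2, 14)→(2, 8): d=(0,-6) inclusive
    (1,4)@(3, 9): e=[7,29,6] → X
    (2,4)@(5, 9): e=[7,17,18] → X
    (3,4)@(7, 9): e=[7,5,30] → X
    (4,4)@(9, 9): e=[7,-7,42] → .
    (1,5)@(3, 11): e=[21,15,6] → X
    (3,5)@(7, 11): e=[21,-9,30] → .
    (1,6)@(3, 13): e=[35,1,6] → X
    (2,6)@(5, 13): e=[35,-11,18] → .
    (1,7)@(3, 15): e=[49,-13,6] → .
  covered (6 px):
    . . . . .
    . . . . .
    . . . . .
    . . . . .
    . X X X .
    . X X . .
    . X . . .
    . . . . .
T2:
  2·area = 10  (B↔C swapped to make it positive)
  edge (0, 4)→(5, 5): d=(5,1) inclusive
  edge (5, 5)→(0, 6): d=(-5,1) inclusive
  edge (0, 6)→(0, 4): d=(0,-2) inclusive
    (0,2)@(1, 5): e=[4,4,2] → X
    (1,2)@(3, 5): e=[2,2,6] → X
    (2,2)@(5, 5): e=[0,0,10] → X  [on edge]
    (3,2)@(7, 5): e=[-2,-2,14] → .
    (0,3)@(1, 7): e=[14,-6,2] → .
    (1,3)@(3, 7): e=[12,-8,6] → .
    (2,3)@(5, 7): e=[10,-10,10] → .
  covered (3 px):
    . . . . .
    . . . . .
    X X X . .
    . . . . .
    . . . . .
    . . . . .
    . . . . .
    . . . . .

Result: [[1,4],[2,4],[3,4],[1,5],[2,5],[1,6]]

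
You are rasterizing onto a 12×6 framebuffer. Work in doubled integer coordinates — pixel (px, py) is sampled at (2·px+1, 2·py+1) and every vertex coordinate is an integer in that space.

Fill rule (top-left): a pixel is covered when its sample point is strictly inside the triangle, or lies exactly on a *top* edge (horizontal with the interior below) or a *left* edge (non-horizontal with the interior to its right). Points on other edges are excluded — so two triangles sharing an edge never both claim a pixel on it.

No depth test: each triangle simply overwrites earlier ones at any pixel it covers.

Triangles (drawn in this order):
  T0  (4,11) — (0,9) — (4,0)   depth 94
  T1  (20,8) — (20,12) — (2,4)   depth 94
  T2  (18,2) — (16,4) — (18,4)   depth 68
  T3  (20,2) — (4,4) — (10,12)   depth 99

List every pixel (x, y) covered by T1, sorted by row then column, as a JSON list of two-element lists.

T0:
  2·area = 44
  edge (4, 11)→(0, 9): d=(-4,-2) top-left  bias=+0
  edge (0, 9)→(4, 0): d=(4,-9) top-left  bias=+0
  edge (4, 0)→(4, 11): d=(0,11) right/bottom  bias=-1
    (1,1)@(3, 3): e=[30,3,11] → █
    (2,1)@(5, 3): e=[34,21,-11] → ·
    (1,2)@(3, 5): e=[22,11,11] → █
    (2,2)@(5, 5): e=[26,29,-11] → ·
    (0,3)@(1, 7): e=[10,1,33] → █
    (2,3)@(5, 7): e=[18,37,-11] → ·
    (0,4)@(1, 9): e=[2,9,33] → █
    (2,4)@(5, 9): e=[10,45,-11] → ·
    (0,5)@(1, 11): e=[-6,17,33] → ·
    (1,5)@(3, 11): e=[-2,35,11] → ·
  covered (6 px):
    · · · · · · · · · · · ·
    · █ · · · · · · · · · ·
    · █ · · · · · · · · · ·
    █ █ · · · · · · · · · ·
    █ █ · · · · · · · · · ·
    · · · · · · · · · · · ·
T1:
  2·area = 72
  edge (20, 8)→(20, 12): d=(0,4) right/bottom  bias=-1
  edge (20, 12)→(2, 4): d=(-18,-8) top-left  bias=+0
  edge (2, 4)→(20, 8): d=(18,4) right/bottom  bias=-1
    (2,2)@(5, 5): e=[60,6,6] → █
    (3,2)@(7, 5): e=[52,22,-2] → ·
    (2,3)@(5, 7): e=[60,-30,42] → ·
    (4,3)@(9, 7): e=[44,2,26] → █
    (5,3)@(11, 7): e=[36,18,18] → █
    (6,3)@(13, 7): e=[28,34,10] → █
    (7,3)@(15, 7): e=[20,50,2] → █
    (8,3)@(17, 7): e=[12,66,-6] → ·
    (4,4)@(9, 9): e=[44,-34,62] → ·
    (5,4)@(11, 9): e=[36,-18,54] → ·
    (6,4)@(13, 9): e=[28,-2,46] → ·
    (7,4)@(15, 9): e=[20,14,38] → █
  covered (9 px):
    · · · · · · · · · · · ·
    · · · · · · · · · · · ·
    · · █ · · · · · · · · ·
    · · · · █ █ █ █ · · · ·
    · · · · · · · █ █ █ · ·
    · · · · · · · · · █ · ·
T2:
  2·area = 4  (B↔C swapped to make it positive)
  edge (18, 2)→(18, 4): d=(0,2) right/bottom  bias=-1
  edge (18, 4)→(16, 4): d=(-2,0) right/bottom  bias=-1
  edge (16, 4)→(18, 2): d=(2,-2) top-left  bias=+0
    (9,0)@(19, 1): e=[-2,6,0] → ·  [on edge]
    (8,1)@(17, 3): e=[2,2,0] → █  [on edge]
    (9,1)@(19, 3): e=[-2,2,4] → ·
    (7,2)@(15, 5): e=[6,-2,0] → ·  [on edge]
    (8,2)@(17, 5): e=[2,-2,4] → ·
    (6,3)@(13, 7): e=[10,-6,0] → ·  [on edge]
    (5,4)@(11, 9): e=[14,-10,0] → ·  [on edge]
    (4,5)@(9, 11): e=[18,-14,0] → ·  [on edge]
  covered (1 px):
    · · · · · · · · · · · ·
    · · · · · · · · █ · · ·
    · · · · · · · · · · · ·
    · · · · · · · · · · · ·
    · · · · · · · · · · · ·
    · · · · · · · · · · · ·
T3:
  2·area = 140  (B↔C swapped to make it positive)
  edge (20, 2)→(10, 12): d=(-10,10) right/bottom  bias=-1
  edge (10, 12)→(4, 4): d=(-6,-8) top-left  bias=+0
  edge (4, 4)→(20, 2): d=(16,-2) top-left  bias=+0
    (10,0)@(21, 1): e=[0,154,-14] → ·  [on edge]
    (6,1)@(13, 3): e=[60,78,2] → █
    (7,1)@(15, 3): e=[40,94,6] → █
    (8,1)@(17, 3): e=[20,110,10] → █
    (9,1)@(19, 3): e=[0,126,14] → ·  [on edge]
    (2,2)@(5, 5): e=[120,2,18] → █
    (3,2)@(7, 5): e=[100,18,22] → █
    (4,2)@(9, 5): e=[80,34,26] → █
    (5,2)@(11, 5): e=[60,50,30] → █
    (8,2)@(17, 5): e=[0,98,42] → ·  [on edge]
    (2,3)@(5, 7): e=[100,-10,50] → ·
    (3,3)@(7, 7): e=[80,6,54] → █
    (7,3)@(15, 7): e=[0,70,70] → ·  [on edge]
    (6,4)@(13, 9): e=[0,42,98] → ·  [on edge]
    (5,5)@(11, 11): e=[0,14,126] → ·  [on edge]
  covered (15 px):
    · · · · · · · · · · · ·
    · · · · · · █ █ █ · · ·
    · · █ █ █ █ █ █ · · · ·
    · · · █ █ █ █ · · · · ·
    · · · · █ █ · · · · · ·
    · · · · · · · · · · · ·

Final: [[2,2],[4,3],[5,3],[6,3],[7,3],[7,4],[8,4],[9,4],[9,5]]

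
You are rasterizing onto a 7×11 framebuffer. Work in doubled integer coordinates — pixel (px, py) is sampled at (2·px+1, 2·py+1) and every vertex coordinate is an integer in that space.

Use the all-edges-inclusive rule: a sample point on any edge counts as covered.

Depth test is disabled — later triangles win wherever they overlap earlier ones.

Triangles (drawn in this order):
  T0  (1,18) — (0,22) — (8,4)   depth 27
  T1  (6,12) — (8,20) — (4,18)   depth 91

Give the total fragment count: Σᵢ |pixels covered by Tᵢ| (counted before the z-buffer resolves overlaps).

T0:
  2·area = 14  (B↔C swapped to make it positive)
  edge (1, 18)→(8, 4): d=(7,-14) inclusive
  edge (8, 4)→(0, 22): d=(-8,18) inclusive
  edge (0, 22)→(1, 18): d=(1,-4) inclusive
    (1,7)@(3, 15): e=[7,2,5] → #
    (2,7)@(5, 15): e=[35,-34,13] → ·
    (1,8)@(3, 17): e=[21,-14,7] → ·
    (0,9)@(1, 19): e=[7,6,1] → #
    (1,9)@(3, 19): e=[35,-30,9] → ·
    (0,10)@(1, 21): e=[21,-10,3] → ·
  covered (2 px):
    · · · · · · ·
    · · · · · · ·
    · · · · · · ·
    · · · · · · ·
    · · · · · · ·
    · · · · · · ·
    · · · · · · ·
    · # · · · · ·
    · · · · · · ·
    # · · · · · ·
    · · · · · · ·
T1:
  2·area = 28
  edge (6, 12)→(8, 20): d=(2,8) inclusive
  edge (8, 20)→(4, 18): d=(-4,-2) inclusive
  edge (4, 18)→(6, 12): d=(2,-6) inclusive
    (4,1)@(9, 3): e=[-42,70,0] → ·  [on edge]
    (3,4)@(7, 9): e=[-14,42,0] → ·  [on edge]
    (2,7)@(5, 15): e=[14,14,0] → #  [on edge]
    (3,7)@(7, 15): e=[-2,18,12] → ·
    (2,8)@(5, 17): e=[18,6,4] → #
    (3,8)@(7, 17): e=[2,10,16] → #
    (4,8)@(9, 17): e=[-14,14,28] → ·
    (2,9)@(5, 19): e=[22,-2,8] → ·
    (3,9)@(7, 19): e=[6,2,20] → #
    (4,9)@(9, 19): e=[-10,6,32] → ·
    (1,10)@(3, 21): e=[42,-14,0] → ·  [on edge]
    (3,10)@(7, 21): e=[10,-6,24] → ·
  covered (4 px):
    · · · · · · ·
    · · · · · · ·
    · · · · · · ·
    · · · · · · ·
    · · · · · · ·
    · · · · · · ·
    · · · · · · ·
    · · # · · · ·
    · · # # · · ·
    · · · # · · ·
    · · · · · · ·

Answer: 6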